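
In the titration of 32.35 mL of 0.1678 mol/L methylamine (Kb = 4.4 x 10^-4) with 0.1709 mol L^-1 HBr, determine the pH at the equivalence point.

5.86

n(CH3NH2) = 0.1678 x 0.03235 = 0.005428 mol; V(HBr) at equivalence = 0.005428/0.1709 = 0.03176 L.
At equivalence the base is fully converted to CH3NH3+; total volume = 0.06411 L, so [CH3NH3+] = 0.005428/0.06411 = 0.08467 M.
Ka(CH3NH3+) = Kw/Kb = 1.0e-14 / 4.4 x 10^-4 = 2.27e-11.
[H^+] = sqrt(Ka x [CH3NH3+]) = sqrt(2.27e-11 x 0.08467) = 1.39e-6 M.
pH = -log(1.39e-6) = 5.86.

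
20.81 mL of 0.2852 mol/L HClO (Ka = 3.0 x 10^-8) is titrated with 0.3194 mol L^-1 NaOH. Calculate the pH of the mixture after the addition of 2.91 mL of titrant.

Initial n(HClO) = 0.2852 x 0.02081 = 0.005935 mol.
n(NaOH) added = 0.3194 x 0.002910 = 0.0009295 mol, converting that many moles of HClO to ClO-.
Remaining n(HClO) = 0.005006 mol; n(ClO-) = 0.0009295 mol.
By Henderson-Hasselbalch, pH = pKa + log([A^-]/[HA]) = 7.52 + log(0.0009295/0.005006) = 7.52 + (-0.73) = 6.79.

6.79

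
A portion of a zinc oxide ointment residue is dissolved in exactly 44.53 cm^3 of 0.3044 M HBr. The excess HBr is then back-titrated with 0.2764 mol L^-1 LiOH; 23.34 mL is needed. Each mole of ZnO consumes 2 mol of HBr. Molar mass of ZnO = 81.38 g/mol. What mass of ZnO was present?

0.289 g

Total n(HBr) added = 0.3044 x 0.04453 = 0.01355 mol.
n(LiOH) used = 0.2764 x 0.02334 = 0.006451 mol, which equals the excess n(HBr).
So n(HBr) consumed by the sample = 0.01355 - 0.006451 = 0.007104 mol.
n(ZnO) = 0.007104 / 2 = 0.003552 mol.
mass = 0.003552 mol x 81.38 g/mol = 0.289 g.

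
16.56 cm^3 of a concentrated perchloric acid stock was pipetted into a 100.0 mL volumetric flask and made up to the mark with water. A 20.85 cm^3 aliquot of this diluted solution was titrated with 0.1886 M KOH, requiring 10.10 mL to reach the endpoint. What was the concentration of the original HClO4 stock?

n(KOH) = 0.1886 x 0.01010 = 0.001905 mol.
n(HClO4) in the aliquot = 0.001905 mol.
[diluted HClO4] = 0.001905 / 0.02085 = 0.09136 M.
Dilution factor = 100.0/16.56 = 6.039, so [stock] = 0.09136 x 6.039 = 0.552 M.

0.552 M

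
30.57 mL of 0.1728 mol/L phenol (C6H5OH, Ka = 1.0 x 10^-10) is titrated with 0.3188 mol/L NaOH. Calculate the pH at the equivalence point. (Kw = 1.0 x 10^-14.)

11.52

n(C6H5OH) = 0.1728 x 0.03057 = 0.005282 mol; V(NaOH) at equivalence = 0.005282/0.3188 = 0.01657 L.
At equivalence all the acid is converted to C6H5O-; total volume = 0.03057 + 0.01657 = 0.04714 L, so [C6H5O-] = 0.005282/0.04714 = 0.1121 M.
Kb = Kw/Ka = 1.0e-14 / 1.0 x 10^-10 = 0.000100.
[OH^-] = sqrt(Kb x [C6H5O-]) = sqrt(0.000100 x 0.1121) = 0.00335 M.
pOH = 2.48, so pH = 14.00 - 2.48 = 11.52.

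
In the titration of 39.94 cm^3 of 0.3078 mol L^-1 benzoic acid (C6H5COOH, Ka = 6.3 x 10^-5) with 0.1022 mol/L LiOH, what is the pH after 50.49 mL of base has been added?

4.06

Initial n(C6H5COOH) = 0.3078 x 0.03994 = 0.01229 mol.
n(LiOH) added = 0.1022 x 0.05049 = 0.005160 mol, converting that many moles of C6H5COOH to C6H5COO-.
Remaining n(C6H5COOH) = 0.007133 mol; n(C6H5COO-) = 0.005160 mol.
By Henderson-Hasselbalch, pH = pKa + log([A^-]/[HA]) = 4.20 + log(0.005160/0.007133) = 4.20 + (-0.14) = 4.06.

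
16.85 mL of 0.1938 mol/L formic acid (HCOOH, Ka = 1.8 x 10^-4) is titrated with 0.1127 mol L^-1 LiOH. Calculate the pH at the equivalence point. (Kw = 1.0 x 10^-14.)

n(HCOOH) = 0.1938 x 0.01685 = 0.003266 mol; V(LiOH) at equivalence = 0.003266/0.1127 = 0.02898 L.
At equivalence all the acid is converted to HCOO-; total volume = 0.01685 + 0.02898 = 0.04583 L, so [HCOO-] = 0.003266/0.04583 = 0.07126 M.
Kb = Kw/Ka = 1.0e-14 / 1.8 x 10^-4 = 5.56e-11.
[OH^-] = sqrt(Kb x [HCOO-]) = sqrt(5.56e-11 x 0.07126) = 1.99e-6 M.
pOH = 5.70, so pH = 14.00 - 5.70 = 8.30.

8.30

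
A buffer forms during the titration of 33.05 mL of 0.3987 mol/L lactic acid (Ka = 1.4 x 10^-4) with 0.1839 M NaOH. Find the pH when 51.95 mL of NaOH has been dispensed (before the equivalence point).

4.27

Initial n(HC3H5O3) = 0.3987 x 0.03305 = 0.01318 mol.
n(NaOH) added = 0.1839 x 0.05195 = 0.009554 mol, converting that many moles of HC3H5O3 to C3H5O3-.
Remaining n(HC3H5O3) = 0.003623 mol; n(C3H5O3-) = 0.009554 mol.
By Henderson-Hasselbalch, pH = pKa + log([A^-]/[HA]) = 3.85 + log(0.009554/0.003623) = 3.85 + (+0.42) = 4.27.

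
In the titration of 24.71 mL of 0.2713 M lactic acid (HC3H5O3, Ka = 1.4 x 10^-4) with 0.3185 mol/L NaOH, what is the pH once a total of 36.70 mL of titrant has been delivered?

n(acid) = 0.2713 x 0.02471 = 0.006704 mol; n(NaOH) added = 0.3185 x 0.03670 = 0.01169 mol.
Base is in excess by 0.01169 - 0.006704 = 0.004985 mol in a total volume of 0.06141 L.
[OH^-] = 0.004985/0.06141 = 0.08118 M, so pOH = 1.09 and pH = 14.00 - 1.09 = 12.91.

12.91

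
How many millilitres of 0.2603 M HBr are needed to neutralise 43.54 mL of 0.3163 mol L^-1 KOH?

52.9 mL

n(KOH) = 0.3163 mol/L x 0.04354 L = 0.01377 mol.
At equivalence n(HBr) = n(KOH) = 0.01377 mol.
V(HBr) = 0.01377 / 0.2603 = 0.05291 L = 52.9 mL.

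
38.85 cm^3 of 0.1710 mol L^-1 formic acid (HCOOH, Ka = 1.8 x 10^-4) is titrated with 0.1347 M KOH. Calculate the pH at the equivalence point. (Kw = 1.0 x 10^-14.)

8.31

n(HCOOH) = 0.1710 x 0.03885 = 0.006643 mol; V(KOH) at equivalence = 0.006643/0.1347 = 0.04932 L.
At equivalence all the acid is converted to HCOO-; total volume = 0.03885 + 0.04932 = 0.08817 L, so [HCOO-] = 0.006643/0.08817 = 0.07535 M.
Kb = Kw/Ka = 1.0e-14 / 1.8 x 10^-4 = 5.56e-11.
[OH^-] = sqrt(Kb x [HCOO-]) = sqrt(5.56e-11 x 0.07535) = 2.05e-6 M.
pOH = 5.69, so pH = 14.00 - 5.69 = 8.31.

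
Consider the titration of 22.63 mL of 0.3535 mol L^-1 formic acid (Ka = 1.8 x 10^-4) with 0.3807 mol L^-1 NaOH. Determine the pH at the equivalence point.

8.50

n(HCOOH) = 0.3535 x 0.02263 = 0.008000 mol; V(NaOH) at equivalence = 0.008000/0.3807 = 0.02101 L.
At equivalence all the acid is converted to HCOO-; total volume = 0.02263 + 0.02101 = 0.04364 L, so [HCOO-] = 0.008000/0.04364 = 0.1833 M.
Kb = Kw/Ka = 1.0e-14 / 1.8 x 10^-4 = 5.56e-11.
[OH^-] = sqrt(Kb x [HCOO-]) = sqrt(5.56e-11 x 0.1833) = 3.19e-6 M.
pOH = 5.50, so pH = 14.00 - 5.50 = 8.50.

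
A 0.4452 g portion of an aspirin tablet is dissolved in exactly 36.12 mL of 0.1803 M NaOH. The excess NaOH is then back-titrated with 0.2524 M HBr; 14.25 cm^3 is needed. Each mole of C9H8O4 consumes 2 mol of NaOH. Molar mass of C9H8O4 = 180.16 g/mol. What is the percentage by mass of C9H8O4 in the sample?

59.0%

Total n(NaOH) added = 0.1803 x 0.03612 = 0.006512 mol.
n(HBr) used = 0.2524 x 0.01425 = 0.003597 mol, which equals the excess n(NaOH).
So n(NaOH) consumed by the sample = 0.006512 - 0.003597 = 0.002916 mol.
n(C9H8O4) = 0.002916 / 2 = 0.001458 mol.
mass C9H8O4 = 0.001458 x 180.16 = 0.2626 g, so %C9H8O4 = 0.2626/0.4452 x 100 = 59.0%.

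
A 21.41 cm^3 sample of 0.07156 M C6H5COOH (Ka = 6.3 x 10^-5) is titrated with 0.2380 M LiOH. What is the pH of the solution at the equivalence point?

n(C6H5COOH) = 0.07156 x 0.02141 = 0.001532 mol; V(LiOH) at equivalence = 0.001532/0.2380 = 0.006437 L.
At equivalence all the acid is converted to C6H5COO-; total volume = 0.02141 + 0.006437 = 0.02785 L, so [C6H5COO-] = 0.001532/0.02785 = 0.05502 M.
Kb = Kw/Ka = 1.0e-14 / 6.3 x 10^-5 = 1.59e-10.
[OH^-] = sqrt(Kb x [C6H5COO-]) = sqrt(1.59e-10 x 0.05502) = 2.96e-6 M.
pOH = 5.53, so pH = 14.00 - 5.53 = 8.47.

8.47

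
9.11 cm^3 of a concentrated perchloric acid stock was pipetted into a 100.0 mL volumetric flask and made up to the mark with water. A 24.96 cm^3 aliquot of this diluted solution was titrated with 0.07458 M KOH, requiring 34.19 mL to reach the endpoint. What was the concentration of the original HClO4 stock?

1.12 M

n(KOH) = 0.07458 x 0.03419 = 0.002550 mol.
n(HClO4) in the aliquot = 0.002550 mol.
[diluted HClO4] = 0.002550 / 0.02496 = 0.1022 M.
Dilution factor = 100.0/9.110 = 10.98, so [stock] = 0.1022 x 10.98 = 1.12 M.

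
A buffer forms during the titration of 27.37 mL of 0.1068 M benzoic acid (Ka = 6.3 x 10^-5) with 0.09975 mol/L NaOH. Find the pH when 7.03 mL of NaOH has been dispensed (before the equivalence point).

3.70

Initial n(C6H5COOH) = 0.1068 x 0.02737 = 0.002923 mol.
n(NaOH) added = 0.09975 x 0.007030 = 0.0007012 mol, converting that many moles of C6H5COOH to C6H5COO-.
Remaining n(C6H5COOH) = 0.002222 mol; n(C6H5COO-) = 0.0007012 mol.
By Henderson-Hasselbalch, pH = pKa + log([A^-]/[HA]) = 4.20 + log(0.0007012/0.002222) = 4.20 + (-0.50) = 3.70.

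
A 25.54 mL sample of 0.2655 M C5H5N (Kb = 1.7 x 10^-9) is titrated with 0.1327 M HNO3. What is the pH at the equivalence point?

n(C5H5N) = 0.2655 x 0.02554 = 0.006781 mol; V(HNO3) at equivalence = 0.006781/0.1327 = 0.05110 L.
At equivalence the base is fully converted to C5H5NH+; total volume = 0.07664 L, so [C5H5NH+] = 0.006781/0.07664 = 0.08848 M.
Ka(C5H5NH+) = Kw/Kb = 1.0e-14 / 1.7 x 10^-9 = 5.88e-6.
[H^+] = sqrt(Ka x [C5H5NH+]) = sqrt(5.88e-6 x 0.08848) = 0.000721 M.
pH = -log(0.000721) = 3.14.

3.14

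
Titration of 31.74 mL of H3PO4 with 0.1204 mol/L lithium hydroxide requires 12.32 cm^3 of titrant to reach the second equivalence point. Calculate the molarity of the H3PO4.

0.0234 M

n(LiOH) = 0.1204 x 0.01232 = 0.001483 mol.
At the second equivalence point, 2 mol OH^- react per mol H3PO4, so n(H3PO4) = 0.001483 / 2 = 0.0007417 mol.
[H3PO4] = 0.0007417 / 0.03174 L = 0.0234 M.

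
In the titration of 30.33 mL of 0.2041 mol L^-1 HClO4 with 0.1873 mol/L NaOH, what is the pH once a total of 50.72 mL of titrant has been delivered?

n(acid) = 0.2041 x 0.03033 = 0.006190 mol; n(NaOH) added = 0.1873 x 0.05072 = 0.009500 mol.
Base is in excess by 0.009500 - 0.006190 = 0.003310 mol in a total volume of 0.08105 L.
[OH^-] = 0.003310/0.08105 = 0.04083 M, so pOH = 1.39 and pH = 14.00 - 1.39 = 12.61.

12.61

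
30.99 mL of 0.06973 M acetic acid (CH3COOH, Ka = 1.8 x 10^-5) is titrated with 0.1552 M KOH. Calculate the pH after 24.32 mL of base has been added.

n(acid) = 0.06973 x 0.03099 = 0.002161 mol; n(KOH) added = 0.1552 x 0.02432 = 0.003774 mol.
Base is in excess by 0.003774 - 0.002161 = 0.001614 mol in a total volume of 0.05531 L.
[OH^-] = 0.001614/0.05531 = 0.02917 M, so pOH = 1.54 and pH = 14.00 - 1.54 = 12.46.

12.46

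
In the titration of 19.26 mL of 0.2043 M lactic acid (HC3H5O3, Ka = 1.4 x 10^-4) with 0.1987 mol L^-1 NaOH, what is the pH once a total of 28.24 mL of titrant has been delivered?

12.55

n(acid) = 0.2043 x 0.01926 = 0.003935 mol; n(NaOH) added = 0.1987 x 0.02824 = 0.005611 mol.
Base is in excess by 0.005611 - 0.003935 = 0.001676 mol in a total volume of 0.04750 L.
[OH^-] = 0.001676/0.04750 = 0.03529 M, so pOH = 1.45 and pH = 14.00 - 1.45 = 12.55.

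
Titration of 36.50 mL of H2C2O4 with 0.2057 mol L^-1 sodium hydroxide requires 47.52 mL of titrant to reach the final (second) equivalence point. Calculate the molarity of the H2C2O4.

0.134 M

n(NaOH) = 0.2057 x 0.04752 = 0.009775 mol.
At the final (second) equivalence point, 2 mol OH^- react per mol H2C2O4, so n(H2C2O4) = 0.009775 / 2 = 0.004887 mol.
[H2C2O4] = 0.004887 / 0.03650 L = 0.134 M.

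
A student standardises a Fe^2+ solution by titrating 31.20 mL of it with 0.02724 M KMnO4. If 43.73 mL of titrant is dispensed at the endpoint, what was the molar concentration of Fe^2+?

n(KMnO4) = 0.02724 x 0.04373 = 0.001191 mol.
From the balanced equation, 1 mol KMnO4 reacts with 5 mol Fe^2+, so n(Fe^2+) = 0.001191 x 5/1 = 0.005956 mol.
[Fe^2+] = 0.005956 / 0.03120 L = 0.191 M.

0.191 M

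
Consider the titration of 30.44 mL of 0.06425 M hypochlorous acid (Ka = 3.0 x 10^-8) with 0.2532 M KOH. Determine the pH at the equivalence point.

n(HClO) = 0.06425 x 0.03044 = 0.001956 mol; V(KOH) at equivalence = 0.001956/0.2532 = 0.007724 L.
At equivalence all the acid is converted to ClO-; total volume = 0.03044 + 0.007724 = 0.03816 L, so [ClO-] = 0.001956/0.03816 = 0.05125 M.
Kb = Kw/Ka = 1.0e-14 / 3.0 x 10^-8 = 3.33e-7.
[OH^-] = sqrt(Kb x [ClO-]) = sqrt(3.33e-7 x 0.05125) = 0.000131 M.
pOH = 3.88, so pH = 14.00 - 3.88 = 10.12.

10.12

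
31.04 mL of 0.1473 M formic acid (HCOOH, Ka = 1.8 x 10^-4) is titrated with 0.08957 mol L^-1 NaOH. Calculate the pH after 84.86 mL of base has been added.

12.42

n(acid) = 0.1473 x 0.03104 = 0.004572 mol; n(NaOH) added = 0.08957 x 0.08486 = 0.007601 mol.
Base is in excess by 0.007601 - 0.004572 = 0.003029 mol in a total volume of 0.1159 L.
[OH^-] = 0.003029/0.1159 = 0.02613 M, so pOH = 1.58 and pH = 14.00 - 1.58 = 12.42.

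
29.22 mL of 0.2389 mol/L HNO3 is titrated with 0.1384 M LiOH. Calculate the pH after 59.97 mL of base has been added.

12.17

n(acid) = 0.2389 x 0.02922 = 0.006981 mol; n(LiOH) added = 0.1384 x 0.05997 = 0.008300 mol.
Base is in excess by 0.008300 - 0.006981 = 0.001319 mol in a total volume of 0.08919 L.
[OH^-] = 0.001319/0.08919 = 0.01479 M, so pOH = 1.83 and pH = 14.00 - 1.83 = 12.17.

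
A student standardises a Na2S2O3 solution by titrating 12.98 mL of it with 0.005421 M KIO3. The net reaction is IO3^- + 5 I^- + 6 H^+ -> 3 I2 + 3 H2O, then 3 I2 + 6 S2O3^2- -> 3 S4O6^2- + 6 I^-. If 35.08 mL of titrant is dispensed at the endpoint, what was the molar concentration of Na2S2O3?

0.0879 M

n(KIO3) = 0.005421 x 0.03508 = 0.0001902 mol.
From the balanced equation, 1 mol KIO3 reacts with 6 mol Na2S2O3, so n(Na2S2O3) = 0.0001902 x 6/1 = 0.001141 mol.
[Na2S2O3] = 0.001141 / 0.01298 L = 0.0879 M.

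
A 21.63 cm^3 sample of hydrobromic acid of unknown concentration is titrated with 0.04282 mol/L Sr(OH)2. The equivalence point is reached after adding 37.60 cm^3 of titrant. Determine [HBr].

0.149 M

n(Sr(OH)2) delivered = 0.04282 x 0.03760 = 0.001610 mol.
The reaction is 2 HBr + 1 Sr(OH)2, so n(HBr) = 0.001610 x 2/1 = 0.003220 mol.
[HBr] = 0.003220 mol / 0.02163 L = 0.149 M.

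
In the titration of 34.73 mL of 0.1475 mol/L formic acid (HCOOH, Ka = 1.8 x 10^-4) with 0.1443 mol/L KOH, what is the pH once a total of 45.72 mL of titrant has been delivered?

12.26

n(acid) = 0.1475 x 0.03473 = 0.005123 mol; n(KOH) added = 0.1443 x 0.04572 = 0.006597 mol.
Base is in excess by 0.006597 - 0.005123 = 0.001475 mol in a total volume of 0.08045 L.
[OH^-] = 0.001475/0.08045 = 0.01833 M, so pOH = 1.74 and pH = 14.00 - 1.74 = 12.26.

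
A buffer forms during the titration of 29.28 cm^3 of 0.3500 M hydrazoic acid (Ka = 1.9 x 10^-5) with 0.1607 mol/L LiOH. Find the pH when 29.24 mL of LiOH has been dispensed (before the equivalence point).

Initial n(HN3) = 0.3500 x 0.02928 = 0.01025 mol.
n(LiOH) added = 0.1607 x 0.02924 = 0.004699 mol, converting that many moles of HN3 to N3-.
Remaining n(HN3) = 0.005549 mol; n(N3-) = 0.004699 mol.
By Henderson-Hasselbalch, pH = pKa + log([A^-]/[HA]) = 4.72 + log(0.004699/0.005549) = 4.72 + (-0.07) = 4.65.

4.65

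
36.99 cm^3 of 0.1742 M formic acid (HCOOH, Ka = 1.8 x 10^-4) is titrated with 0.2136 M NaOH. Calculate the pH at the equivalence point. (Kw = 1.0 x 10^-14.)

8.36

n(HCOOH) = 0.1742 x 0.03699 = 0.006444 mol; V(NaOH) at equivalence = 0.006444/0.2136 = 0.03017 L.
At equivalence all the acid is converted to HCOO-; total volume = 0.03699 + 0.03017 = 0.06716 L, so [HCOO-] = 0.006444/0.06716 = 0.09595 M.
Kb = Kw/Ka = 1.0e-14 / 1.8 x 10^-4 = 5.56e-11.
[OH^-] = sqrt(Kb x [HCOO-]) = sqrt(5.56e-11 x 0.09595) = 2.31e-6 M.
pOH = 5.64, so pH = 14.00 - 5.64 = 8.36.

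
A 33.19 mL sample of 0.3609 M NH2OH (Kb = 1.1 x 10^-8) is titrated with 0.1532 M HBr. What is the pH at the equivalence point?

3.50

n(NH2OH) = 0.3609 x 0.03319 = 0.01198 mol; V(HBr) at equivalence = 0.01198/0.1532 = 0.07819 L.
At equivalence the base is fully converted to NH3OH+; total volume = 0.1114 L, so [NH3OH+] = 0.01198/0.1114 = 0.1075 M.
Ka(NH3OH+) = Kw/Kb = 1.0e-14 / 1.1 x 10^-8 = 9.09e-7.
[H^+] = sqrt(Ka x [NH3OH+]) = sqrt(9.09e-7 x 0.1075) = 0.000313 M.
pH = -log(0.000313) = 3.50.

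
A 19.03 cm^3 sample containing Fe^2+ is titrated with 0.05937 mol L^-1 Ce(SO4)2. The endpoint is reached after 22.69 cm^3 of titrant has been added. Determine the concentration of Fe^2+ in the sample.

0.0708 M

n(Ce(SO4)2) = 0.05937 x 0.02269 = 0.001347 mol.
From the balanced equation, 1 mol Ce(SO4)2 reacts with 1 mol Fe^2+, so n(Fe^2+) = 0.001347 x 1/1 = 0.001347 mol.
[Fe^2+] = 0.001347 / 0.01903 L = 0.0708 M.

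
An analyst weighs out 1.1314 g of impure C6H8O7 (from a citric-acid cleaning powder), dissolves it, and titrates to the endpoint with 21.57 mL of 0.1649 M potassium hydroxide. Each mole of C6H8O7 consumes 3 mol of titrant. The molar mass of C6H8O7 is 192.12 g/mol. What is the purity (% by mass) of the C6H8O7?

n(KOH) = 0.1649 x 0.02157 = 0.003557 mol.
n(C6H8O7) = 0.003557 / 3 = 0.001186 mol.
mass of C6H8O7 = 0.001186 x 192.12 = 0.2278 g.
% purity = 0.2278 / 1.1314 x 100 = 20.1%.

20.1%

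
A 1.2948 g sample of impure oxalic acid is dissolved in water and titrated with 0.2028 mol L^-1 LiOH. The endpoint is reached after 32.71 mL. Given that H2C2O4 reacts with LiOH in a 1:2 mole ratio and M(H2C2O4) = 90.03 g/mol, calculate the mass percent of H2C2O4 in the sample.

n(LiOH) = 0.2028 x 0.03271 = 0.006634 mol.
n(H2C2O4) = 0.006634 / 2 = 0.003317 mol.
mass of H2C2O4 = 0.003317 x 90.03 = 0.2986 g.
% purity = 0.2986 / 1.2948 x 100 = 23.1%.

23.1%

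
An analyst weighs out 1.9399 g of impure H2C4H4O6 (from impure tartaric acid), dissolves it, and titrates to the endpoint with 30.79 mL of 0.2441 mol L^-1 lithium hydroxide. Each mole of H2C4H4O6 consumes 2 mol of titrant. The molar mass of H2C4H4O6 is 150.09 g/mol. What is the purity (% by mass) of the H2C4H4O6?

n(LiOH) = 0.2441 x 0.03079 = 0.007516 mol.
n(H2C4H4O6) = 0.007516 / 2 = 0.003758 mol.
mass of H2C4H4O6 = 0.003758 x 150.09 = 0.5640 g.
% purity = 0.5640 / 1.9399 x 100 = 29.1%.

29.1%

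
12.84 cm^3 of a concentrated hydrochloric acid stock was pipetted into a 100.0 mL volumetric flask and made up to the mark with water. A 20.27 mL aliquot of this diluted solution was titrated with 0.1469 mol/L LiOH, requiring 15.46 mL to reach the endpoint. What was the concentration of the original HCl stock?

n(LiOH) = 0.1469 x 0.01546 = 0.002271 mol.
n(HCl) in the aliquot = 0.002271 mol.
[diluted HCl] = 0.002271 / 0.02027 = 0.1120 M.
Dilution factor = 100.0/12.84 = 7.788, so [stock] = 0.1120 x 7.788 = 0.873 M.

0.873 M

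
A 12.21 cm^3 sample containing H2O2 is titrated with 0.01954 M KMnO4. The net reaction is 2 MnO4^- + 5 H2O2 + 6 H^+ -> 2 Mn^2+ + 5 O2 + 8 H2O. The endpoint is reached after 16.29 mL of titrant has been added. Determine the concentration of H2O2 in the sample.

0.0652 M

n(KMnO4) = 0.01954 x 0.01629 = 0.0003183 mol.
From the balanced equation, 2 mol KMnO4 reacts with 5 mol H2O2, so n(H2O2) = 0.0003183 x 5/2 = 0.0007958 mol.
[H2O2] = 0.0007958 / 0.01221 L = 0.0652 M.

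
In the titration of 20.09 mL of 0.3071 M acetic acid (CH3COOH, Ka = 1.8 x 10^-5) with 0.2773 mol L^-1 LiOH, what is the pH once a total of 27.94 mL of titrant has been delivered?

12.52

n(acid) = 0.3071 x 0.02009 = 0.006170 mol; n(LiOH) added = 0.2773 x 0.02794 = 0.007748 mol.
Base is in excess by 0.007748 - 0.006170 = 0.001578 mol in a total volume of 0.04803 L.
[OH^-] = 0.001578/0.04803 = 0.03286 M, so pOH = 1.48 and pH = 14.00 - 1.48 = 12.52.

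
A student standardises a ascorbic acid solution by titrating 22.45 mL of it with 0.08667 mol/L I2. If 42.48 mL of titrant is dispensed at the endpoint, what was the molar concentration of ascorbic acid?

n(I2) = 0.08667 x 0.04248 = 0.003682 mol.
From the balanced equation, 1 mol I2 reacts with 1 mol ascorbic acid, so n(ascorbic acid) = 0.003682 x 1/1 = 0.003682 mol.
[ascorbic acid] = 0.003682 / 0.02245 L = 0.164 M.

0.164 M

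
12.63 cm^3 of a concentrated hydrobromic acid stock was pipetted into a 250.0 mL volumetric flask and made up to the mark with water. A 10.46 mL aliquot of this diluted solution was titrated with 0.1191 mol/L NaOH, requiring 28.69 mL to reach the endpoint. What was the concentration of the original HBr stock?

n(NaOH) = 0.1191 x 0.02869 = 0.003417 mol.
n(HBr) in the aliquot = 0.003417 mol.
[diluted HBr] = 0.003417 / 0.01046 = 0.3267 M.
Dilution factor = 250.0/12.63 = 19.79, so [stock] = 0.3267 x 19.79 = 6.47 M.

6.47 M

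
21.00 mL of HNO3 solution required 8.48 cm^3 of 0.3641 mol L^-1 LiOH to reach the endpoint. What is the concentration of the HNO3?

0.147 M

n(LiOH) delivered = 0.3641 x 0.008480 = 0.003088 mol.
For a 1:1 reaction, n(HNO3) = 0.003088 mol.
[HNO3] = 0.003088 mol / 0.02100 L = 0.147 M.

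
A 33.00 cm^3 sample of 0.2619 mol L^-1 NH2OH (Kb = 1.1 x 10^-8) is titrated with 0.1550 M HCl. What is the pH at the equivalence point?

n(NH2OH) = 0.2619 x 0.03300 = 0.008643 mol; V(HCl) at equivalence = 0.008643/0.1550 = 0.05576 L.
At equivalence the base is fully converted to NH3OH+; total volume = 0.08876 L, so [NH3OH+] = 0.008643/0.08876 = 0.09737 M.
Ka(NH3OH+) = Kw/Kb = 1.0e-14 / 1.1 x 10^-8 = 9.09e-7.
[H^+] = sqrt(Ka x [NH3OH+]) = sqrt(9.09e-7 x 0.09737) = 0.000298 M.
pH = -log(0.000298) = 3.53.

3.53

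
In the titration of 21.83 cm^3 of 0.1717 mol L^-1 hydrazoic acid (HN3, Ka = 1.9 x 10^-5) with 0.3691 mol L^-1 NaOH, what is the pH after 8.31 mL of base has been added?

Initial n(HN3) = 0.1717 x 0.02183 = 0.003748 mol.
n(NaOH) added = 0.3691 x 0.008310 = 0.003067 mol, converting that many moles of HN3 to N3-.
Remaining n(HN3) = 0.0006810 mol; n(N3-) = 0.003067 mol.
By Henderson-Hasselbalch, pH = pKa + log([A^-]/[HA]) = 4.72 + log(0.003067/0.0006810) = 4.72 + (+0.65) = 5.37.

5.37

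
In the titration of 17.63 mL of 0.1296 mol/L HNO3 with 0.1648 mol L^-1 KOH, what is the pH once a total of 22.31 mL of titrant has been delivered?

12.54

n(acid) = 0.1296 x 0.01763 = 0.002285 mol; n(KOH) added = 0.1648 x 0.02231 = 0.003677 mol.
Base is in excess by 0.003677 - 0.002285 = 0.001392 mol in a total volume of 0.03994 L.
[OH^-] = 0.001392/0.03994 = 0.03485 M, so pOH = 1.46 and pH = 14.00 - 1.46 = 12.54.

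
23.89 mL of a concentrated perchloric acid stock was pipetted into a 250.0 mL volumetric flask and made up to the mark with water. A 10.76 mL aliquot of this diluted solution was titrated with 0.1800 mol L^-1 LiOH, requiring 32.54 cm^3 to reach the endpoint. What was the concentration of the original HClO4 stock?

5.70 M

n(LiOH) = 0.1800 x 0.03254 = 0.005857 mol.
n(HClO4) in the aliquot = 0.005857 mol.
[diluted HClO4] = 0.005857 / 0.01076 = 0.5443 M.
Dilution factor = 250.0/23.89 = 10.46, so [stock] = 0.5443 x 10.46 = 5.70 M.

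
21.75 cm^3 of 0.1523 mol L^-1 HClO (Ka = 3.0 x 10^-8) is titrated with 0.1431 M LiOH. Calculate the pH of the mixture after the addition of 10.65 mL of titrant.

Initial n(HClO) = 0.1523 x 0.02175 = 0.003313 mol.
n(LiOH) added = 0.1431 x 0.01065 = 0.001524 mol, converting that many moles of HClO to ClO-.
Remaining n(HClO) = 0.001789 mol; n(ClO-) = 0.001524 mol.
By Henderson-Hasselbalch, pH = pKa + log([A^-]/[HA]) = 7.52 + log(0.001524/0.001789) = 7.52 + (-0.07) = 7.45.

7.45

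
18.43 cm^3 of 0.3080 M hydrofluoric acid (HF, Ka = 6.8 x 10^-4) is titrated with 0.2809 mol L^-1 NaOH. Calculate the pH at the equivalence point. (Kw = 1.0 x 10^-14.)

n(HF) = 0.3080 x 0.01843 = 0.005676 mol; V(NaOH) at equivalence = 0.005676/0.2809 = 0.02021 L.
At equivalence all the acid is converted to F-; total volume = 0.01843 + 0.02021 = 0.03864 L, so [F-] = 0.005676/0.03864 = 0.1469 M.
Kb = Kw/Ka = 1.0e-14 / 6.8 x 10^-4 = 1.47e-11.
[OH^-] = sqrt(Kb x [F-]) = sqrt(1.47e-11 x 0.1469) = 1.47e-6 M.
pOH = 5.83, so pH = 14.00 - 5.83 = 8.17.

8.17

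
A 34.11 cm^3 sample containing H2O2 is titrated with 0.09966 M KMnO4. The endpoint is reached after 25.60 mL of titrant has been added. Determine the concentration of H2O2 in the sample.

n(KMnO4) = 0.09966 x 0.02560 = 0.002551 mol.
From the balanced equation, 2 mol KMnO4 reacts with 5 mol H2O2, so n(H2O2) = 0.002551 x 5/2 = 0.006378 mol.
[H2O2] = 0.006378 / 0.03411 L = 0.187 M.

0.187 M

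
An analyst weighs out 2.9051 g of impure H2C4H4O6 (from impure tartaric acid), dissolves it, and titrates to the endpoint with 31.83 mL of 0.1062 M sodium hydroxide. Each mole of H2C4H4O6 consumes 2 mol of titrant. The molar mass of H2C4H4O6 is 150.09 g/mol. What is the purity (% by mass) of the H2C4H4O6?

8.73%

n(NaOH) = 0.1062 x 0.03183 = 0.003380 mol.
n(H2C4H4O6) = 0.003380 / 2 = 0.001690 mol.
mass of H2C4H4O6 = 0.001690 x 150.09 = 0.2537 g.
% purity = 0.2537 / 2.9051 x 100 = 8.73%.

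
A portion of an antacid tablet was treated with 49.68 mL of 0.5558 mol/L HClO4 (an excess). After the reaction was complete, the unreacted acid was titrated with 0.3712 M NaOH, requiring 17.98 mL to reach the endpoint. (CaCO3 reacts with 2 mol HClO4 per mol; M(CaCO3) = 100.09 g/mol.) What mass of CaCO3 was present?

Total n(HClO4) added = 0.5558 x 0.04968 = 0.02761 mol.
n(NaOH) used = 0.3712 x 0.01798 = 0.006674 mol, which equals the excess n(HClO4).
So n(HClO4) consumed by the sample = 0.02761 - 0.006674 = 0.02094 mol.
n(CaCO3) = 0.02094 / 2 = 0.01047 mol.
mass = 0.01047 mol x 100.09 g/mol = 1.05 g.

1.05 g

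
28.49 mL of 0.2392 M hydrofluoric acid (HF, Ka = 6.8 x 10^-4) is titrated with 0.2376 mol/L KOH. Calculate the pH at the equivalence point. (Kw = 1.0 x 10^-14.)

8.12

n(HF) = 0.2392 x 0.02849 = 0.006815 mol; V(KOH) at equivalence = 0.006815/0.2376 = 0.02868 L.
At equivalence all the acid is converted to F-; total volume = 0.02849 + 0.02868 = 0.05717 L, so [F-] = 0.006815/0.05717 = 0.1192 M.
Kb = Kw/Ka = 1.0e-14 / 6.8 x 10^-4 = 1.47e-11.
[OH^-] = sqrt(Kb x [F-]) = sqrt(1.47e-11 x 0.1192) = 1.32e-6 M.
pOH = 5.88, so pH = 14.00 - 5.88 = 8.12.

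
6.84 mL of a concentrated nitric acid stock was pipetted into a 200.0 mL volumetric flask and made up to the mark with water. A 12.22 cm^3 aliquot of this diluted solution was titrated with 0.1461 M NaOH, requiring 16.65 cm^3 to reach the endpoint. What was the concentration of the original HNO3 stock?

n(NaOH) = 0.1461 x 0.01665 = 0.002433 mol.
n(HNO3) in the aliquot = 0.002433 mol.
[diluted HNO3] = 0.002433 / 0.01222 = 0.1991 M.
Dilution factor = 200.0/6.840 = 29.24, so [stock] = 0.1991 x 29.24 = 5.82 M.

5.82 M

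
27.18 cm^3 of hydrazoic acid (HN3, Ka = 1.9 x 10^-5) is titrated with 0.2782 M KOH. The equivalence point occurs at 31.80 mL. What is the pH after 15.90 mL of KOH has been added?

15.90 mL is exactly half the equivalence volume (31.80/2), i.e. the half-equivalence point.
There, n(HA) = n(A^-), so pH = pKa = -log(1.9 x 10^-5) = 4.72.

4.72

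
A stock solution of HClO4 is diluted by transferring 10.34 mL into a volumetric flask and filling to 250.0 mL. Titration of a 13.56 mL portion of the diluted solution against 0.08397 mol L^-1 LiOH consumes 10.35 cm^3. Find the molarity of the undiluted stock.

n(LiOH) = 0.08397 x 0.01035 = 0.0008691 mol.
n(HClO4) in the aliquot = 0.0008691 mol.
[diluted HClO4] = 0.0008691 / 0.01356 = 0.06409 M.
Dilution factor = 250.0/10.34 = 24.18, so [stock] = 0.06409 x 24.18 = 1.55 M.

1.55 M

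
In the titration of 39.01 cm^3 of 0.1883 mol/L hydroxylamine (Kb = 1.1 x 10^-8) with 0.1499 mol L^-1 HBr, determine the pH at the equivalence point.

3.56

n(NH2OH) = 0.1883 x 0.03901 = 0.007346 mol; V(HBr) at equivalence = 0.007346/0.1499 = 0.04900 L.
At equivalence the base is fully converted to NH3OH+; total volume = 0.08801 L, so [NH3OH+] = 0.007346/0.08801 = 0.08346 M.
Ka(NH3OH+) = Kw/Kb = 1.0e-14 / 1.1 x 10^-8 = 9.09e-7.
[H^+] = sqrt(Ka x [NH3OH+]) = sqrt(9.09e-7 x 0.08346) = 0.000275 M.
pH = -log(0.000275) = 3.56.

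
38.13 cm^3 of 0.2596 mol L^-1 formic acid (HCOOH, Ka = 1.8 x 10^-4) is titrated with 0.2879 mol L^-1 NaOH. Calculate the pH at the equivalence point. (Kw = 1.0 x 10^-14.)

n(HCOOH) = 0.2596 x 0.03813 = 0.009899 mol; V(NaOH) at equivalence = 0.009899/0.2879 = 0.03438 L.
At equivalence all the acid is converted to HCOO-; total volume = 0.03813 + 0.03438 = 0.07251 L, so [HCOO-] = 0.009899/0.07251 = 0.1365 M.
Kb = Kw/Ka = 1.0e-14 / 1.8 x 10^-4 = 5.56e-11.
[OH^-] = sqrt(Kb x [HCOO-]) = sqrt(5.56e-11 x 0.1365) = 2.75e-6 M.
pOH = 5.56, so pH = 14.00 - 5.56 = 8.44.

8.44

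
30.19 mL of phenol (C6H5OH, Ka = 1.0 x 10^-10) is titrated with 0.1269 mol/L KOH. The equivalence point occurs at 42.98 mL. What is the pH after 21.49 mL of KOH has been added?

10.00

21.49 mL is exactly half the equivalence volume (42.98/2), i.e. the half-equivalence point.
There, n(HA) = n(A^-), so pH = pKa = -log(1.0 x 10^-10) = 10.00.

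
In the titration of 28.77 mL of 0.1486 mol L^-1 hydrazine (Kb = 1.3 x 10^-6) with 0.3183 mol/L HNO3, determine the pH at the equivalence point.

4.55

n(N2H4) = 0.1486 x 0.02877 = 0.004275 mol; V(HNO3) at equivalence = 0.004275/0.3183 = 0.01343 L.
At equivalence the base is fully converted to N2H5+; total volume = 0.04220 L, so [N2H5+] = 0.004275/0.04220 = 0.1013 M.
Ka(N2H5+) = Kw/Kb = 1.0e-14 / 1.3 x 10^-6 = 7.69e-9.
[H^+] = sqrt(Ka x [N2H5+]) = sqrt(7.69e-9 x 0.1013) = 2.79e-5 M.
pH = -log(2.79e-5) = 4.55.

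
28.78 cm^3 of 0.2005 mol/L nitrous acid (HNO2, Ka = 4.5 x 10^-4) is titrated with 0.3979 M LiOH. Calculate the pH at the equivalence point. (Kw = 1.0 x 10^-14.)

n(HNO2) = 0.2005 x 0.02878 = 0.005770 mol; V(LiOH) at equivalence = 0.005770/0.3979 = 0.01450 L.
At equivalence all the acid is converted to NO2-; total volume = 0.02878 + 0.01450 = 0.04328 L, so [NO2-] = 0.005770/0.04328 = 0.1333 M.
Kb = Kw/Ka = 1.0e-14 / 4.5 x 10^-4 = 2.22e-11.
[OH^-] = sqrt(Kb x [NO2-]) = sqrt(2.22e-11 x 0.1333) = 1.72e-6 M.
pOH = 5.76, so pH = 14.00 - 5.76 = 8.24.

8.24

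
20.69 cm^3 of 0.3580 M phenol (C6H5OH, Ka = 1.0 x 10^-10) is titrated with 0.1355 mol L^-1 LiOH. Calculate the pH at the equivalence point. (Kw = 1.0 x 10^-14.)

11.50

n(C6H5OH) = 0.3580 x 0.02069 = 0.007407 mol; V(LiOH) at equivalence = 0.007407/0.1355 = 0.05466 L.
At equivalence all the acid is converted to C6H5O-; total volume = 0.02069 + 0.05466 = 0.07535 L, so [C6H5O-] = 0.007407/0.07535 = 0.09830 M.
Kb = Kw/Ka = 1.0e-14 / 1.0 x 10^-10 = 0.000100.
[OH^-] = sqrt(Kb x [C6H5O-]) = sqrt(0.000100 x 0.09830) = 0.00314 M.
pOH = 2.50, so pH = 14.00 - 2.50 = 11.50.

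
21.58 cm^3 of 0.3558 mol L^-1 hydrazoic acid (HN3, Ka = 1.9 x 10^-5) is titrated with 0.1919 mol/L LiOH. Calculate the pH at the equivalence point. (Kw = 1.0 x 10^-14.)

8.91

n(HN3) = 0.3558 x 0.02158 = 0.007678 mol; V(LiOH) at equivalence = 0.007678/0.1919 = 0.04001 L.
At equivalence all the acid is converted to N3-; total volume = 0.02158 + 0.04001 = 0.06159 L, so [N3-] = 0.007678/0.06159 = 0.1247 M.
Kb = Kw/Ka = 1.0e-14 / 1.9 x 10^-5 = 5.26e-10.
[OH^-] = sqrt(Kb x [N3-]) = sqrt(5.26e-10 x 0.1247) = 8.10e-6 M.
pOH = 5.09, so pH = 14.00 - 5.09 = 8.91.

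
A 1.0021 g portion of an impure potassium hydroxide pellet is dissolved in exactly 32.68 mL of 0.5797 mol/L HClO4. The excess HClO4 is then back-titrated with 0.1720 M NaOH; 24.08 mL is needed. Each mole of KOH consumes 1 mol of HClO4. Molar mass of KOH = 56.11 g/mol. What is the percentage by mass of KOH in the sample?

Total n(HClO4) added = 0.5797 x 0.03268 = 0.01894 mol.
n(NaOH) used = 0.1720 x 0.02408 = 0.004142 mol, which equals the excess n(HClO4).
So n(HClO4) consumed by the sample = 0.01894 - 0.004142 = 0.01480 mol.
n(KOH) = 0.01480 / 1 = 0.01480 mol.
mass KOH = 0.01480 x 56.11 = 0.8306 g, so %KOH = 0.8306/1.0021 x 100 = 82.9%.

82.9%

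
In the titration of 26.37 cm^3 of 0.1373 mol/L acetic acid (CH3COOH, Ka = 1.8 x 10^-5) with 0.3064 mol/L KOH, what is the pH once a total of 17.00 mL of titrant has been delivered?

n(acid) = 0.1373 x 0.02637 = 0.003621 mol; n(KOH) added = 0.3064 x 0.01700 = 0.005209 mol.
Base is in excess by 0.005209 - 0.003621 = 0.001588 mol in a total volume of 0.04337 L.
[OH^-] = 0.001588/0.04337 = 0.03662 M, so pOH = 1.44 and pH = 14.00 - 1.44 = 12.56.

12.56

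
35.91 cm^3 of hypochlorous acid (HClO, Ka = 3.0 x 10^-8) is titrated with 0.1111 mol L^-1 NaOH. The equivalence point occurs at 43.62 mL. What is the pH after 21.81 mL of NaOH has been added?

7.52

21.81 mL is exactly half the equivalence volume (43.62/2), i.e. the half-equivalence point.
There, n(HA) = n(A^-), so pH = pKa = -log(3.0 x 10^-8) = 7.52.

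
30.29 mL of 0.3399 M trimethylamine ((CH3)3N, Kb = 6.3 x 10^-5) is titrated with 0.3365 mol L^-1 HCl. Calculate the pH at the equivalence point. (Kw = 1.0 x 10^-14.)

5.29

n((CH3)3N) = 0.3399 x 0.03029 = 0.01030 mol; V(HCl) at equivalence = 0.01030/0.3365 = 0.03060 L.
At equivalence the base is fully converted to (CH3)3NH+; total volume = 0.06089 L, so [(CH3)3NH+] = 0.01030/0.06089 = 0.1691 M.
Ka((CH3)3NH+) = Kw/Kb = 1.0e-14 / 6.3 x 10^-5 = 1.59e-10.
[H^+] = sqrt(Ka x [(CH3)3NH+]) = sqrt(1.59e-10 x 0.1691) = 5.18e-6 M.
pH = -log(5.18e-6) = 5.29.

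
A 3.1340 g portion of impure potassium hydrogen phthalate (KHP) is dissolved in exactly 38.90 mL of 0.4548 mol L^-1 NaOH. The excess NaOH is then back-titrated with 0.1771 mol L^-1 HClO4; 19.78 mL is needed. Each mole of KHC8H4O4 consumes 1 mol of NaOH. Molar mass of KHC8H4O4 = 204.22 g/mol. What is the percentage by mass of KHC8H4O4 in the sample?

92.5%

Total n(NaOH) added = 0.4548 x 0.03890 = 0.01769 mol.
n(HClO4) used = 0.1771 x 0.01978 = 0.003503 mol, which equals the excess n(NaOH).
So n(NaOH) consumed by the sample = 0.01769 - 0.003503 = 0.01419 mol.
n(KHC8H4O4) = 0.01419 / 1 = 0.01419 mol.
mass KHC8H4O4 = 0.01419 x 204.22 = 2.898 g, so %KHC8H4O4 = 2.898/3.1340 x 100 = 92.5%.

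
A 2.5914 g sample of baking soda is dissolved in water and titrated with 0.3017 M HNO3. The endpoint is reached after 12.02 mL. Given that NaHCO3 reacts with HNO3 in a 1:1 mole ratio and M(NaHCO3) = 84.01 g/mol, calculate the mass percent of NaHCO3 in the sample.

11.8%

n(HNO3) = 0.3017 x 0.01202 = 0.003626 mol.
n(NaHCO3) = 0.003626 / 1 = 0.003626 mol.
mass of NaHCO3 = 0.003626 x 84.01 = 0.3047 g.
% purity = 0.3047 / 2.5914 x 100 = 11.8%.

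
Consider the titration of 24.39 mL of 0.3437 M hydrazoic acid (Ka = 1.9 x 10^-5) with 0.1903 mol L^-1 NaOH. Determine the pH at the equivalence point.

n(HN3) = 0.3437 x 0.02439 = 0.008383 mol; V(NaOH) at equivalence = 0.008383/0.1903 = 0.04405 L.
At equivalence all the acid is converted to N3-; total volume = 0.02439 + 0.04405 = 0.06844 L, so [N3-] = 0.008383/0.06844 = 0.1225 M.
Kb = Kw/Ka = 1.0e-14 / 1.9 x 10^-5 = 5.26e-10.
[OH^-] = sqrt(Kb x [N3-]) = sqrt(5.26e-10 x 0.1225) = 8.03e-6 M.
pOH = 5.10, so pH = 14.00 - 5.10 = 8.90.

8.90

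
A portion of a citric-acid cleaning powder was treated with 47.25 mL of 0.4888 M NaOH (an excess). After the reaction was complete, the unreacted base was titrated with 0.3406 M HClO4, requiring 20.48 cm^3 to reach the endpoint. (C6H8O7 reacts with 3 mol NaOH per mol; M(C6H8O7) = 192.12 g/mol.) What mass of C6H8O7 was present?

1.03 g

Total n(NaOH) added = 0.4888 x 0.04725 = 0.02310 mol.
n(HClO4) used = 0.3406 x 0.02048 = 0.006975 mol, which equals the excess n(NaOH).
So n(NaOH) consumed by the sample = 0.02310 - 0.006975 = 0.01612 mol.
n(C6H8O7) = 0.01612 / 3 = 0.005373 mol.
mass = 0.005373 mol x 192.12 g/mol = 1.03 g.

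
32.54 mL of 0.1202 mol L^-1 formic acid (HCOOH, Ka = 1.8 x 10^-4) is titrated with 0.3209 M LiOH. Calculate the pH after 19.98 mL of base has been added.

12.68

n(acid) = 0.1202 x 0.03254 = 0.003911 mol; n(LiOH) added = 0.3209 x 0.01998 = 0.006412 mol.
Base is in excess by 0.006412 - 0.003911 = 0.002500 mol in a total volume of 0.05252 L.
[OH^-] = 0.002500/0.05252 = 0.04761 M, so pOH = 1.32 and pH = 14.00 - 1.32 = 12.68.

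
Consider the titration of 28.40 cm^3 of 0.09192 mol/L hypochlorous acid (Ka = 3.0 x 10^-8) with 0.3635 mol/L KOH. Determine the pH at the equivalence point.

n(HClO) = 0.09192 x 0.02840 = 0.002611 mol; V(KOH) at equivalence = 0.002611/0.3635 = 0.007182 L.
At equivalence all the acid is converted to ClO-; total volume = 0.02840 + 0.007182 = 0.03558 L, so [ClO-] = 0.002611/0.03558 = 0.07337 M.
Kb = Kw/Ka = 1.0e-14 / 3.0 x 10^-8 = 3.33e-7.
[OH^-] = sqrt(Kb x [ClO-]) = sqrt(3.33e-7 x 0.07337) = 0.000156 M.
pOH = 3.81, so pH = 14.00 - 3.81 = 10.19.

10.19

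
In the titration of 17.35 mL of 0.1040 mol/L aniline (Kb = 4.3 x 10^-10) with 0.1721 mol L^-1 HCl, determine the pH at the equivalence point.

n(C6H5NH2) = 0.1040 x 0.01735 = 0.001804 mol; V(HCl) at equivalence = 0.001804/0.1721 = 0.01048 L.
At equivalence the base is fully converted to C6H5NH3+; total volume = 0.02783 L, so [C6H5NH3+] = 0.001804/0.02783 = 0.06483 M.
Ka(C6H5NH3+) = Kw/Kb = 1.0e-14 / 4.3 x 10^-10 = 2.33e-5.
[H^+] = sqrt(Ka x [C6H5NH3+]) = sqrt(2.33e-5 x 0.06483) = 0.00123 M.
pH = -log(0.00123) = 2.91.

2.91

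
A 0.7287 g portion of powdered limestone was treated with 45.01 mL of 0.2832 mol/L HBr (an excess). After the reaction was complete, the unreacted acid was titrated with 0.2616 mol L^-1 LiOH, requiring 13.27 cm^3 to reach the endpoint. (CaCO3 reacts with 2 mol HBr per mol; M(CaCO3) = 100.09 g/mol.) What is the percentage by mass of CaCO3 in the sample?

63.7%

Total n(HBr) added = 0.2832 x 0.04501 = 0.01275 mol.
n(LiOH) used = 0.2616 x 0.01327 = 0.003471 mol, which equals the excess n(HBr).
So n(HBr) consumed by the sample = 0.01275 - 0.003471 = 0.009275 mol.
n(CaCO3) = 0.009275 / 2 = 0.004638 mol.
mass CaCO3 = 0.004638 x 100.09 = 0.4642 g, so %CaCO3 = 0.4642/0.7287 x 100 = 63.7%.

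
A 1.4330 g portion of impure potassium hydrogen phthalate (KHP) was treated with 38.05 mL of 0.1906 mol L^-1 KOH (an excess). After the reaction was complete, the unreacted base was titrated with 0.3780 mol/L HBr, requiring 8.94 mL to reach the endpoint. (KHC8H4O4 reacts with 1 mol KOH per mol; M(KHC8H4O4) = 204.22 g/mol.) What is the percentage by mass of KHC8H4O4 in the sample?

Total n(KOH) added = 0.1906 x 0.03805 = 0.007252 mol.
n(HBr) used = 0.3780 x 0.008940 = 0.003379 mol, which equals the excess n(KOH).
So n(KOH) consumed by the sample = 0.007252 - 0.003379 = 0.003873 mol.
n(KHC8H4O4) = 0.003873 / 1 = 0.003873 mol.
mass KHC8H4O4 = 0.003873 x 204.22 = 0.7909 g, so %KHC8H4O4 = 0.7909/1.4330 x 100 = 55.2%.

55.2%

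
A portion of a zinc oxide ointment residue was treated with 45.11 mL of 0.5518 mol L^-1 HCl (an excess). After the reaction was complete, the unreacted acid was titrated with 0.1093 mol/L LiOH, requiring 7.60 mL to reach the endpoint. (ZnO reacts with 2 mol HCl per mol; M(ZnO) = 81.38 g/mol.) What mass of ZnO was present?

0.979 g

Total n(HCl) added = 0.5518 x 0.04511 = 0.02489 mol.
n(LiOH) used = 0.1093 x 0.007600 = 0.0008307 mol, which equals the excess n(HCl).
So n(HCl) consumed by the sample = 0.02489 - 0.0008307 = 0.02406 mol.
n(ZnO) = 0.02406 / 2 = 0.01203 mol.
mass = 0.01203 mol x 81.38 g/mol = 0.979 g.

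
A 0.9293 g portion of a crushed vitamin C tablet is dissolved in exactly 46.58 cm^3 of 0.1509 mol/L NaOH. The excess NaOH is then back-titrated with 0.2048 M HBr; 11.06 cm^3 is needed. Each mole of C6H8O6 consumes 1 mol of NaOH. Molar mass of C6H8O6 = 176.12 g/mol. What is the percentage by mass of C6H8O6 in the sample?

Total n(NaOH) added = 0.1509 x 0.04658 = 0.007029 mol.
n(HBr) used = 0.2048 x 0.01106 = 0.002265 mol, which equals the excess n(NaOH).
So n(NaOH) consumed by the sample = 0.007029 - 0.002265 = 0.004764 mol.
n(C6H8O6) = 0.004764 / 1 = 0.004764 mol.
mass C6H8O6 = 0.004764 x 176.12 = 0.8390 g, so %C6H8O6 = 0.8390/0.9293 x 100 = 90.3%.

90.3%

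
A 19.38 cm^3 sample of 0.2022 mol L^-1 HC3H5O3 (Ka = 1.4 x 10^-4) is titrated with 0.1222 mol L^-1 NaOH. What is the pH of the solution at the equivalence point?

8.37

n(HC3H5O3) = 0.2022 x 0.01938 = 0.003919 mol; V(NaOH) at equivalence = 0.003919/0.1222 = 0.03207 L.
At equivalence all the acid is converted to C3H5O3-; total volume = 0.01938 + 0.03207 = 0.05145 L, so [C3H5O3-] = 0.003919/0.05145 = 0.07617 M.
Kb = Kw/Ka = 1.0e-14 / 1.4 x 10^-4 = 7.14e-11.
[OH^-] = sqrt(Kb x [C3H5O3-]) = sqrt(7.14e-11 x 0.07617) = 2.33e-6 M.
pOH = 5.63, so pH = 14.00 - 5.63 = 8.37.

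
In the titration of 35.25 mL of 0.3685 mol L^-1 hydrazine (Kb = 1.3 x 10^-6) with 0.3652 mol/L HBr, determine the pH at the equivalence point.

n(N2H4) = 0.3685 x 0.03525 = 0.01299 mol; V(HBr) at equivalence = 0.01299/0.3652 = 0.03557 L.
At equivalence the base is fully converted to N2H5+; total volume = 0.07082 L, so [N2H5+] = 0.01299/0.07082 = 0.1834 M.
Ka(N2H5+) = Kw/Kb = 1.0e-14 / 1.3 x 10^-6 = 7.69e-9.
[H^+] = sqrt(Ka x [N2H5+]) = sqrt(7.69e-9 x 0.1834) = 3.76e-5 M.
pH = -log(3.76e-5) = 4.43.

4.43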